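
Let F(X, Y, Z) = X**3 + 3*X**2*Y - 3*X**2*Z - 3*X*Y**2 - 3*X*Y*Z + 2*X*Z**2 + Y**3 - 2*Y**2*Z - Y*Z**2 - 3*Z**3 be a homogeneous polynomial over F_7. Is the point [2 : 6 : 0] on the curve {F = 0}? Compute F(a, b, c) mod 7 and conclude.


F(2,6,0) ≡ 3 (mod 7); P is NOT on the curve.

Evaluate F(2, 6, 0) term-by-term (mod 7).
  X**3 ↦ 1·8·1·1 = 8
  3*X**2*Y ↦ 3·4·6·1 = 72
  -3*X**2*Z ↦ -3·4·1·0 = 0
  -3*X*Y**2 ↦ -3·2·36·1 = -216
  -3*X*Y*Z ↦ -3·2·6·0 = 0
  2*X*Z**2 ↦ 2·2·1·0 = 0
  Y**3 ↦ 1·1·216·1 = 216
  -2*Y**2*Z ↦ -2·1·36·0 = 0
  -Y*Z**2 ↦ -1·1·6·0 = 0
  -3*Z**3 ↦ -3·1·1·0 = 0
Sum: F(2, 6, 0) = (8) + (72) + (0) + (-216) + (0) + (0) + (216) + (0) + (0) + (0) = 80.
Reducing mod 7: 80 ≡ 3 (mod 7).
Since F(a, b, c) ≡ 3 ≠ 0 (mod 7), P does NOT lie on the curve.


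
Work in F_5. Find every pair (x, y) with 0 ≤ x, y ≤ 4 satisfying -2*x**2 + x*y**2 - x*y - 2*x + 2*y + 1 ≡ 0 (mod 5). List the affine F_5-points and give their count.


Affine F_5-points: {(0, 2)}; count = 1.

For each of the 25 pairs (x, y) ∈ F_5², evaluate f(x, y) mod 5. Record the zeros.
  x = 0: [0↦1, 1↦3, 2↦0, 3↦2, 4↦4]  zeros at y ∈ {2}
  x = 1: [0↦2, 1↦4, 2↦3, 3↦4, 4↦2]  zeros at y ∈ ∅
  x = 2: [0↦4, 1↦1, 2↦2, 3↦2, 4↦1]  zeros at y ∈ ∅
  x = 3: [0↦2, 1↦4, 2↦2, 3↦1, 4↦1]  zeros at y ∈ ∅
  x = 4: [0↦1, 1↦3, 2↦3, 3↦1, 4↦2]  zeros at y ∈ ∅
Collecting zeros: affine points = {(0, 2)}.
Total count |C(F_5)_aff| = 1.


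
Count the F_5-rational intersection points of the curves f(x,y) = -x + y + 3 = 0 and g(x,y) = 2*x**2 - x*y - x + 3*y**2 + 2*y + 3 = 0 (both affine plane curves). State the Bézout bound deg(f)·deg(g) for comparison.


Common zeros: ∅; count = 0; Bézout bound = 2.

deg(f) = 1, deg(g) = 2, so Bézout bound = 2.
Scan x ∈ F_5. For each x, list the y ∈ F_5 with f(x, y) ≡ 0 and those with g(x, y) ≡ 0 (mod 5); the common zeros in that column are the intersection.
  x = 0: f ≡ 0 at y ∈ {2}; g ≡ 0 at y ∈ ∅; common: ∅.
  x = 1: f ≡ 0 at y ∈ {3}; g ≡ 0 at y ∈ ∅; common: ∅.
  x = 2: f ≡ 0 at y ∈ {4}; g ≡ 0 at y ∈ ∅; common: ∅.
  x = 3: f ≡ 0 at y ∈ {0}; g ≡ 0 at y ∈ {1}; common: ∅.
  x = 4: f ≡ 0 at y ∈ {1}; g ≡ 0 at y ∈ ∅; common: ∅.
Collecting: common zeros = ∅, so the count is 0.
Comparison with the Bézout bound: 0 ≤ 2 = deg(f)·deg(g), as expected for curves with no common component (the affine F_5-count falls short of the bound because intersections may lie at infinity, over extension fields, or carry multiplicity).


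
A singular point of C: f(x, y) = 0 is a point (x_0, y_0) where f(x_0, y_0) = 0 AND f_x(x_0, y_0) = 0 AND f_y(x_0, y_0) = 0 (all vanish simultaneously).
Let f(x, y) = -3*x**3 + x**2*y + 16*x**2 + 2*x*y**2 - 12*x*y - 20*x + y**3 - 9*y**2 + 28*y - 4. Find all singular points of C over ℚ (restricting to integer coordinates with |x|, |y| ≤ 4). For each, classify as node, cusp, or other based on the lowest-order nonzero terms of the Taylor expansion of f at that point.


Singular points: {(2, 2)}; classification: cusp.

Compute partial derivatives:
  f_x = -9*x**2 + 2*x*y + 32*x + 2*y**2 - 12*y - 20.
  f_y = x**2 + 4*x*y - 12*x + 3*y**2 - 18*y + 28.
Scan x_0 ∈ {−4, ..., 4}. For each x_0, f_y(x_0, y) is a polynomial in y; find its integer roots y ∈ {−4, ..., 4}, then test f_x and f at those candidates.
  x = -4: f_y(-4, y) = 3*y**2 - 34*y + 92; no integer root y with |y| ≤ 4.
  x = -3: f_y(-3, y) = 3*y**2 - 30*y + 73; no integer root y with |y| ≤ 4.
  x = -2: f_y(-2, y) = 3*y**2 - 26*y + 56; vanishes at y ∈ {4}. (-2, 4): f_x = -152 ≠ 0.
  x = -1: f_y(-1, y) = 3*y**2 - 22*y + 41; no integer root y with |y| ≤ 4.
  x = 0: f_y(0, y) = 3*y**2 - 18*y + 28; no integer root y with |y| ≤ 4.
  x = 1: f_y(1, y) = 3*y**2 - 14*y + 17; no integer root y with |y| ≤ 4.
  x = 2: f_y(2, y) = 3*y**2 - 10*y + 8; vanishes at y ∈ {2}. (2, 2): f_x = 0, f = 0 — SINGULAR.
  x = 3: f_y(3, y) = 3*y**2 - 6*y + 1; no integer root y with |y| ≤ 4.
  x = 4: f_y(4, y) = 3*y**2 - 2*y - 4; no integer root y with |y| ≤ 4.
Only singular point on the grid: (2, 2).
Classify: substitute x = 2 + u, y = 2 + v and expand: f = -3*u**3 + u**2*v + 2*u*v**2 + v**3 + v**2.
No constant or linear terms (consistent with a singular point). Quadratic part: v**2. Cubic part: -3*u**3 + u**2*v + 2*u*v**2 + v**3.
The quadratic part v**2 is a perfect square, so there is a single (double) tangent line v = 0, i.e. y = 2. Restricting the cubic part to that line (v = 0) leaves -3*u**3 ≠ 0, so f is not divisible by v and the branch is v² ≈ 3*u**3 to lowest order — this is a cusp.
Classification: cusp.


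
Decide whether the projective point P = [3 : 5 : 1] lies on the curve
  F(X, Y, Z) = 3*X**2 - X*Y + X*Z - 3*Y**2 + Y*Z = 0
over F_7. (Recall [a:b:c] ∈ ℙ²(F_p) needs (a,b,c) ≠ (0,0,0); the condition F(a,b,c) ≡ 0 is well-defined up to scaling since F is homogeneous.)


F(3,5,1) ≡ 1 (mod 7); P is NOT on the curve.

Evaluate F(3, 5, 1) term-by-term (mod 7).
  3*X**2 ↦ 3·9·1·1 = 27
  -X*Y ↦ -1·3·5·1 = -15
  X*Z ↦ 1·3·1·1 = 3
  -3*Y**2 ↦ -3·1·25·1 = -75
  Y*Z ↦ 1·1·5·1 = 5
Sum: F(3, 5, 1) = (27) + (-15) + (3) + (-75) + (5) = -55.
Reducing mod 7: -55 ≡ 1 (mod 7).
Since F(a, b, c) ≡ 1 ≠ 0 (mod 7), P does NOT lie on the curve.


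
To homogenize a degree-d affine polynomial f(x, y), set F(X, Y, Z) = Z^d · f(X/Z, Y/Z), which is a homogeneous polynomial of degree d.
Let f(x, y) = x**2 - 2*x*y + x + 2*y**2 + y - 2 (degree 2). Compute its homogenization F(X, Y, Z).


F(X, Y, Z) = X**2 - 2*X*Y + X*Z + 2*Y**2 + Y*Z - 2*Z**2

deg(f) = 2.
Substitute x = X/Z, y = Y/Z into f, then multiply by Z^2.
  monomial 1·x^2·y^0 ↦ 1·X^2·Y^0·Z^0.
  monomial -2·x^1·y^1 ↦ -2·X^1·Y^1·Z^0.
  monomial 1·x^1·y^0 ↦ 1·X^1·Y^0·Z^1.
  monomial 2·x^0·y^2 ↦ 2·X^0·Y^2·Z^0.
  monomial 1·x^0·y^1 ↦ 1·X^0·Y^1·Z^1.
  monomial -2·x^0·y^0 ↦ -2·X^0·Y^0·Z^2.
Collecting: F(X, Y, Z) = X**2 - 2*X*Y + X*Z + 2*Y**2 + Y*Z - 2*Z**2.


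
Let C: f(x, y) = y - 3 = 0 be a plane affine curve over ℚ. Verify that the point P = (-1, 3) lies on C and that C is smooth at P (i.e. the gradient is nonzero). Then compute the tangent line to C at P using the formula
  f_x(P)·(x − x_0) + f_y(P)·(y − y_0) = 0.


Tangent line at P: y - 3 = 0.

Step 1: f(-1, 3) = 0, so P lies on C.
Step 2: partial derivatives
  f_x(x, y) = 0, f_y(x, y) = 1.
  f_x(P) = 0, f_y(P) = 1 (gradient nonzero, so P is smooth).
Step 3: tangent line at P: 0·(x − -1) + 1·(y − 3) = 0.
Expanding: y - 3 = 0.


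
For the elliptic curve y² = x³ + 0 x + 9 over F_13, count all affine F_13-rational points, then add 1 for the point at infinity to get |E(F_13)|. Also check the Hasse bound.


Affine points = {(0, 3), (0, 10), (1, 6), (1, 7), (2, 2), (2, 11), (3, 6), (3, 7), (5, 2), (5, 11), (6, 2), (6, 11), (7, 1), (7, 12), (8, 1), (8, 12), (9, 6), (9, 7), (11, 1), (11, 12)}; affine count = 20; |E(F_13)| = 21.

Discriminant check: Δ ∝ 4a³ + 27b² = 4·0³ + 27·9² = 4·0 + 27·81 ≡ 3 (mod 13). Nonzero ⇒ E is nonsingular.
For each x ∈ F_13, compute rhs = x³ + 0·x + 9 mod 13, then count y ∈ F_13 with y² ≡ rhs.
  x = 0: rhs = 9, matching y values: 3, 10 (2 points).
  x = 1: rhs = 10, matching y values: 6, 7 (2 points).
  x = 2: rhs = 4, matching y values: 2, 11 (2 points).
  x = 3: rhs = 10, matching y values: 6, 7 (2 points).
  x = 4: rhs = 8, matching y values: none (0 points).
  x = 5: rhs = 4, matching y values: 2, 11 (2 points).
  x = 6: rhs = 4, matching y values: 2, 11 (2 points).
  x = 7: rhs = 1, matching y values: 1, 12 (2 points).
  x = 8: rhs = 1, matching y values: 1, 12 (2 points).
  x = 9: rhs = 10, matching y values: 6, 7 (2 points).
  x = 10: rhs = 8, matching y values: none (0 points).
  x = 11: rhs = 1, matching y values: 1, 12 (2 points).
  x = 12: rhs = 8, matching y values: none (0 points).
Total affine count: 20.
Full point count |E(F_13)| = 20 + 1 = 21.
Hasse bound: |21 − (13+1)| = |7| = 7 ≤ 2√13 ≈ 7.2111 ✓.


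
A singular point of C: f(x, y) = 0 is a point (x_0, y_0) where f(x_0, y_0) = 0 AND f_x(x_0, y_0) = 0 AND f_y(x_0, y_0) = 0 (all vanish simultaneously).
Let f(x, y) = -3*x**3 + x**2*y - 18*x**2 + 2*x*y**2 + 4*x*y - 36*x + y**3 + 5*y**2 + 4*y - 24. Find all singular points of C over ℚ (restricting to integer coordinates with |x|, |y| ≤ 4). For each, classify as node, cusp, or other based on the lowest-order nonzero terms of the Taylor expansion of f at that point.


Singular points: {(-2, 0)}; classification: cusp.

Compute partial derivatives:
  f_x = -9*x**2 + 2*x*y - 36*x + 2*y**2 + 4*y - 36.
  f_y = x**2 + 4*x*y + 4*x + 3*y**2 + 10*y + 4.
Scan x_0 ∈ {−4, ..., 4}. For each x_0, f_y(x_0, y) is a polynomial in y; find its integer roots y ∈ {−4, ..., 4}, then test f_x and f at those candidates.
  x = -4: f_y(-4, y) = 3*y**2 - 6*y + 4; no integer root y with |y| ≤ 4.
  x = -3: f_y(-3, y) = 3*y**2 - 2*y + 1; no integer root y with |y| ≤ 4.
  x = -2: f_y(-2, y) = 3*y**2 + 2*y; vanishes at y ∈ {0}. (-2, 0): f_x = 0, f = 0 — SINGULAR.
  x = -1: f_y(-1, y) = 3*y**2 + 6*y + 1; no integer root y with |y| ≤ 4.
  x = 0: f_y(0, y) = 3*y**2 + 10*y + 4; no integer root y with |y| ≤ 4.
  x = 1: f_y(1, y) = 3*y**2 + 14*y + 9; no integer root y with |y| ≤ 4.
  x = 2: f_y(2, y) = 3*y**2 + 18*y + 16; no integer root y with |y| ≤ 4.
  x = 3: f_y(3, y) = 3*y**2 + 22*y + 25; no integer root y with |y| ≤ 4.
  x = 4: f_y(4, y) = 3*y**2 + 26*y + 36; no integer root y with |y| ≤ 4.
Only singular point on the grid: (-2, 0).
Classify: substitute x = -2 + u, y = 0 + v and expand: f = -3*u**3 + u**2*v + 2*u*v**2 + v**3 + v**2.
No constant or linear terms (consistent with a singular point). Quadratic part: v**2. Cubic part: -3*u**3 + u**2*v + 2*u*v**2 + v**3.
The quadratic part v**2 is a perfect square, so there is a single (double) tangent line v = 0, i.e. y = 0. Restricting the cubic part to that line (v = 0) leaves -3*u**3 ≠ 0, so f is not divisible by v and the branch is v² ≈ 3*u**3 to lowest order — this is a cusp.
Classification: cusp.


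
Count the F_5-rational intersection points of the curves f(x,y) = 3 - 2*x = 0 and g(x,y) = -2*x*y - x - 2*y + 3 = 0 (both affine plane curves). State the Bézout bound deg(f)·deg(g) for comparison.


Common zeros: ∅; count = 0; Bézout bound = 2.

deg(f) = 1, deg(g) = 2, so Bézout bound = 2.
Scan x ∈ F_5. For each x, list the y ∈ F_5 with f(x, y) ≡ 0 and those with g(x, y) ≡ 0 (mod 5); the common zeros in that column are the intersection.
  x = 0: f ≡ 0 at y ∈ ∅; g ≡ 0 at y ∈ {4}; common: ∅.
  x = 1: f ≡ 0 at y ∈ ∅; g ≡ 0 at y ∈ {3}; common: ∅.
  x = 2: f ≡ 0 at y ∈ ∅; g ≡ 0 at y ∈ {1}; common: ∅.
  x = 3: f ≡ 0 at y ∈ ∅; g ≡ 0 at y ∈ {0}; common: ∅.
  x = 4: f ≡ 0 at y ∈ {0, 1, 2, 3, 4}; g ≡ 0 at y ∈ ∅; common: ∅.
Collecting: common zeros = ∅, so the count is 0.
Comparison with the Bézout bound: 0 ≤ 2 = deg(f)·deg(g), as expected for curves with no common component (the affine F_5-count falls short of the bound because intersections may lie at infinity, over extension fields, or carry multiplicity).


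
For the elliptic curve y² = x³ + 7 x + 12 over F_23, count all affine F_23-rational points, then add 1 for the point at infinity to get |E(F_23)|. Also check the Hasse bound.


Affine points = {(0, 9), (0, 14), (4, 9), (4, 14), (7, 6), (7, 17), (10, 1), (10, 22), (13, 0), (14, 5), (14, 18), (18, 6), (18, 17), (19, 9), (19, 14), (21, 6), (21, 17), (22, 2), (22, 21)}; affine count = 19; |E(F_23)| = 20.

Discriminant check: Δ ∝ 4a³ + 27b² = 4·7³ + 27·12² = 4·343 + 27·144 ≡ 16 (mod 23). Nonzero ⇒ E is nonsingular.
For each x ∈ F_23, compute rhs = x³ + 7·x + 12 mod 23, then count y ∈ F_23 with y² ≡ rhs.
  x = 0: rhs = 12, matching y values: 9, 14 (2 points).
  x = 1: rhs = 20, matching y values: none (0 points).
  x = 2: rhs = 11, matching y values: none (0 points).
  x = 3: rhs = 14, matching y values: none (0 points).
  x = 4: rhs = 12, matching y values: 9, 14 (2 points).
  x = 5: rhs = 11, matching y values: none (0 points).
  x = 6: rhs = 17, matching y values: none (0 points).
  x = 7: rhs = 13, matching y values: 6, 17 (2 points).
  x = 8: rhs = 5, matching y values: none (0 points).
  x = 9: rhs = 22, matching y values: none (0 points).
  x = 10: rhs = 1, matching y values: 1, 22 (2 points).
  x = 11: rhs = 17, matching y values: none (0 points).
  x = 12: rhs = 7, matching y values: none (0 points).
  x = 13: rhs = 0, matching y values: 0 (1 points).
  x = 14: rhs = 2, matching y values: 5, 18 (2 points).
  x = 15: rhs = 19, matching y values: none (0 points).
  x = 16: rhs = 11, matching y values: none (0 points).
  x = 17: rhs = 7, matching y values: none (0 points).
  x = 18: rhs = 13, matching y values: 6, 17 (2 points).
  x = 19: rhs = 12, matching y values: 9, 14 (2 points).
  x = 20: rhs = 10, matching y values: none (0 points).
  x = 21: rhs = 13, matching y values: 6, 17 (2 points).
  x = 22: rhs = 4, matching y values: 2, 21 (2 points).
Total affine count: 19.
Full point count |E(F_23)| = 19 + 1 = 20.
Hasse bound: |20 − (23+1)| = |-4| = 4 ≤ 2√23 ≈ 9.5917 ✓.


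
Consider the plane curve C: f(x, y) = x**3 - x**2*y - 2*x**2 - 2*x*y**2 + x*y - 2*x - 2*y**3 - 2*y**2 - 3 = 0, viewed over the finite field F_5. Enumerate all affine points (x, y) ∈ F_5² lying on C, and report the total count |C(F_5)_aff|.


Affine F_5-points: {(0, 3), (3, 0), (3, 2), (3, 4), (4, 4)}; count = 5.

For each of the 25 pairs (x, y) ∈ F_5², evaluate f(x, y) mod 5. Record the zeros.
  x = 0: [0↦2, 1↦3, 2↦3, 3↦0, 4↦2]  zeros at y ∈ {3}
  x = 1: [0↦4, 1↦3, 2↦2, 3↦4, 4↦2]  zeros at y ∈ ∅
  x = 2: [0↦3, 1↦3, 2↦4, 3↦4, 4↦1]  zeros at y ∈ ∅
  x = 3: [0↦0, 1↦4, 2↦0, 3↦1, 4↦0]  zeros at y ∈ {0, 2, 4}
  x = 4: [0↦1, 1↦2, 2↦1, 3↦1, 4↦0]  zeros at y ∈ {4}
Collecting zeros: affine points = {(0, 3), (3, 0), (3, 2), (3, 4), (4, 4)}.
Total count |C(F_5)_aff| = 5.


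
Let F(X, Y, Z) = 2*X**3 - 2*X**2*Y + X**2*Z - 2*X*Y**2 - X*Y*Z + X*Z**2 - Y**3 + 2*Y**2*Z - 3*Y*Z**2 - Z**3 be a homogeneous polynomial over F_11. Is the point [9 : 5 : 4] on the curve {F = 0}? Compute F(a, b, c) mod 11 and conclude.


F(9,5,4) ≡ 4 (mod 11); P is NOT on the curve.

Evaluate F(9, 5, 4) term-by-term (mod 11).
  2*X**3 ↦ 2·729·1·1 = 1458
  -2*X**2*Y ↦ -2·81·5·1 = -810
  X**2*Z ↦ 1·81·1·4 = 324
  -2*X*Y**2 ↦ -2·9·25·1 = -450
  -X*Y*Z ↦ -1·9·5·4 = -180
  X*Z**2 ↦ 1·9·1·16 = 144
  -Y**3 ↦ -1·1·125·1 = -125
  2*Y**2*Z ↦ 2·1·25·4 = 200
  -3*Y*Z**2 ↦ -3·1·5·16 = -240
  -Z**3 ↦ -1·1·1·64 = -64
Sum: F(9, 5, 4) = (1458) + (-810) + (324) + (-450) + (-180) + (144) + (-125) + (200) + (-240) + (-64) = 257.
Reducing mod 11: 257 ≡ 4 (mod 11).
Since F(a, b, c) ≡ 4 ≠ 0 (mod 11), P does NOT lie on the curve.


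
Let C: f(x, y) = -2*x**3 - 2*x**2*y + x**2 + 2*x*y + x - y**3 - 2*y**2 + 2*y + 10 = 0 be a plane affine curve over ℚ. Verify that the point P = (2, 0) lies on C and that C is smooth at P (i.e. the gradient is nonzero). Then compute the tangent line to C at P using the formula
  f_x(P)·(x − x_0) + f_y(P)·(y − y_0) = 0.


Tangent line at P: -19*x - 2*y + 38 = 0.

Step 1: f(2, 0) = 0, so P lies on C.
Step 2: partial derivatives
  f_x(x, y) = -6*x**2 - 4*x*y + 2*x + 2*y + 1, f_y(x, y) = -2*x**2 + 2*x - 3*y**2 - 4*y + 2.
  f_x(P) = -19, f_y(P) = -2 (gradient nonzero, so P is smooth).
Step 3: tangent line at P: -19·(x − 2) + -2·(y − 0) = 0.
Expanding: -19*x - 2*y + 38 = 0.


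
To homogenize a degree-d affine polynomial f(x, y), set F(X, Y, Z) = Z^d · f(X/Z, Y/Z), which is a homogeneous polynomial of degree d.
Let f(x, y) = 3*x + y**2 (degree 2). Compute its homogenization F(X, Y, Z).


F(X, Y, Z) = 3*X*Z + Y**2

deg(f) = 2.
Substitute x = X/Z, y = Y/Z into f, then multiply by Z^2.
  monomial 3·x^1·y^0 ↦ 3·X^1·Y^0·Z^1.
  monomial 1·x^0·y^2 ↦ 1·X^0·Y^2·Z^0.
Collecting: F(X, Y, Z) = 3*X*Z + Y**2.


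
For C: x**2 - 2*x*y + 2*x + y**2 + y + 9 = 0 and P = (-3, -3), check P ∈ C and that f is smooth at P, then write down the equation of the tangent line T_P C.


Tangent line at P: 2*x + y + 9 = 0.

Step 1: f(-3, -3) = 0, so P lies on C.
Step 2: partial derivatives
  f_x(x, y) = 2*x - 2*y + 2, f_y(x, y) = -2*x + 2*y + 1.
  f_x(P) = 2, f_y(P) = 1 (gradient nonzero, so P is smooth).
Step 3: tangent line at P: 2·(x − -3) + 1·(y − -3) = 0.
Expanding: 2*x + y + 9 = 0.


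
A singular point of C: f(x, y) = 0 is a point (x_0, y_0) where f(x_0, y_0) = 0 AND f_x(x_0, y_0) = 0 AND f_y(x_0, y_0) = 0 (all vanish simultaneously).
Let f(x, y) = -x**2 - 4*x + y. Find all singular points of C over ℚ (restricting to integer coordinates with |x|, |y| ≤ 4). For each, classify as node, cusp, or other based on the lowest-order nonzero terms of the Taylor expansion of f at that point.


No singular points in the scanned grid; C is smooth there.

Compute partial derivatives:
  f_x = -2*x - 4.
  f_y = 1.
f_y = 1 is a nonzero constant, so f_y never vanishes: no point (x, y) can satisfy f = f_x = f_y = 0. In particular no (x, y) ∈ {−4, ..., 4}² is singular; the curve is smooth.


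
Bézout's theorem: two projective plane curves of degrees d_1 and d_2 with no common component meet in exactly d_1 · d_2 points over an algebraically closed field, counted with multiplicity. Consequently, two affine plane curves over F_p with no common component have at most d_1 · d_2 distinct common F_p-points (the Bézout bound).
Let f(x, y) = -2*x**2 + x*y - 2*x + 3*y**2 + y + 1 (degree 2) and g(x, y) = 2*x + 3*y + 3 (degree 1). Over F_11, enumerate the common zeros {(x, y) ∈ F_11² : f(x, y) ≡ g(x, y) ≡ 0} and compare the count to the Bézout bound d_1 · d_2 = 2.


Common zeros: ∅; count = 0; Bézout bound = 2.

deg(f) = 2, deg(g) = 1, so Bézout bound = 2.
Scan x ∈ F_11. For each x, list the y ∈ F_11 with f(x, y) ≡ 0 and those with g(x, y) ≡ 0 (mod 11); the common zeros in that column are the intersection.
  x = 0: f ≡ 0 at y ∈ {9}; g ≡ 0 at y ∈ {10}; common: ∅.
  x = 1: f ≡ 0 at y ∈ ∅; g ≡ 0 at y ∈ {2}; common: ∅.
  x = 2: f ≡ 0 at y ∈ {0, 10}; g ≡ 0 at y ∈ {5}; common: ∅.
  x = 3: f ≡ 0 at y ∈ ∅; g ≡ 0 at y ∈ {8}; common: ∅.
  x = 4: f ≡ 0 at y ∈ {6, 7}; g ≡ 0 at y ∈ {0}; common: ∅.
  x = 5: f ≡ 0 at y ∈ ∅; g ≡ 0 at y ∈ {3}; common: ∅.
  x = 6: f ≡ 0 at y ∈ {8}; g ≡ 0 at y ∈ {6}; common: ∅.
  x = 7: f ≡ 0 at y ∈ ∅; g ≡ 0 at y ∈ {9}; common: ∅.
  x = 8: f ≡ 0 at y ∈ {0, 8}; g ≡ 0 at y ∈ {1}; common: ∅.
  x = 9: f ≡ 0 at y ∈ {6, 9}; g ≡ 0 at y ∈ {4}; common: ∅.
  x = 10: f ≡ 0 at y ∈ ∅; g ≡ 0 at y ∈ {7}; common: ∅.
Collecting: common zeros = ∅, so the count is 0.
Comparison with the Bézout bound: 0 ≤ 2 = deg(f)·deg(g), as expected for curves with no common component (the affine F_11-count falls short of the bound because intersections may lie at infinity, over extension fields, or carry multiplicity).


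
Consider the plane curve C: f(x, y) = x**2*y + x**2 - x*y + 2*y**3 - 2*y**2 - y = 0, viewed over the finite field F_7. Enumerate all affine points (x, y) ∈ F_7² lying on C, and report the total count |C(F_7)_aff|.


Affine F_7-points: {(0, 0), (1, 1), (1, 2), (1, 5), (2, 2), (3, 1), (3, 6)}; count = 7.

For each of the 49 pairs (x, y) ∈ F_7², evaluate f(x, y) mod 7. Record the zeros.
  x = 0: [0↦0, 1↦6, 2↦6, 3↦5, 4↦1, 5↦6, 6↦4]  zeros at y ∈ {0}
  x = 1: [0↦1, 1↦0, 2↦0, 3↦6, 4↦2, 5↦0, 6↦5]  zeros at y ∈ {1, 2, 5}
  x = 2: [0↦4, 1↦5, 2↦0, 3↦1, 4↦6, 5↦6, 6↦6]  zeros at y ∈ {2}
  x = 3: [0↦2, 1↦0, 2↦6, 3↦4, 4↦6, 5↦3, 6↦0]  zeros at y ∈ {1, 6}
  x = 4: [0↦2, 1↦6, 2↦4, 3↦1, 4↦2, 5↦5, 6↦1]  zeros at y ∈ ∅
  x = 5: [0↦4, 1↦2, 2↦1, 3↦6, 4↦1, 5↦5, 6↦2]  zeros at y ∈ ∅
  x = 6: [0↦1, 1↦2, 2↦4, 3↦5, 4↦3, 5↦3, 6↦3]  zeros at y ∈ ∅
Collecting zeros: affine points = {(0, 0), (1, 1), (1, 2), (1, 5), (2, 2), (3, 1), (3, 6)}.
Total count |C(F_7)_aff| = 7.


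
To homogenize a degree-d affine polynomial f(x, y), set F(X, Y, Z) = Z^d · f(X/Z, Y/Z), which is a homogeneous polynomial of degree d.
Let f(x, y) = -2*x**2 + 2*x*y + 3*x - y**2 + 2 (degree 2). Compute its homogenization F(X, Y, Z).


F(X, Y, Z) = -2*X**2 + 2*X*Y + 3*X*Z - Y**2 + 2*Z**2

deg(f) = 2.
Substitute x = X/Z, y = Y/Z into f, then multiply by Z^2.
  monomial -2·x^2·y^0 ↦ -2·X^2·Y^0·Z^0.
  monomial 2·x^1·y^1 ↦ 2·X^1·Y^1·Z^0.
  monomial 3·x^1·y^0 ↦ 3·X^1·Y^0·Z^1.
  monomial -1·x^0·y^2 ↦ -1·X^0·Y^2·Z^0.
  monomial 2·x^0·y^0 ↦ 2·X^0·Y^0·Z^2.
Collecting: F(X, Y, Z) = -2*X**2 + 2*X*Y + 3*X*Z - Y**2 + 2*Z**2.


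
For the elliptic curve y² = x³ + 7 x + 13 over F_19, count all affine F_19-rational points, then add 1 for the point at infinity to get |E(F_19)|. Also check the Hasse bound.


Affine points = {(2, 4), (2, 15), (3, 2), (3, 17), (6, 9), (6, 10), (7, 5), (7, 14), (8, 7), (8, 12), (9, 8), (9, 11), (10, 0), (12, 1), (12, 18), (14, 9), (14, 10), (15, 4), (15, 15), (18, 9), (18, 10)}; affine count = 21; |E(F_19)| = 22.

Discriminant check: Δ ∝ 4a³ + 27b² = 4·7³ + 27·13² = 4·343 + 27·169 ≡ 7 (mod 19). Nonzero ⇒ E is nonsingular.
For each x ∈ F_19, compute rhs = x³ + 7·x + 13 mod 19, then count y ∈ F_19 with y² ≡ rhs.
  x = 0: rhs = 13, matching y values: none (0 points).
  x = 1: rhs = 2, matching y values: none (0 points).
  x = 2: rhs = 16, matching y values: 4, 15 (2 points).
  x = 3: rhs = 4, matching y values: 2, 17 (2 points).
  x = 4: rhs = 10, matching y values: none (0 points).
  x = 5: rhs = 2, matching y values: none (0 points).
  x = 6: rhs = 5, matching y values: 9, 10 (2 points).
  x = 7: rhs = 6, matching y values: 5, 14 (2 points).
  x = 8: rhs = 11, matching y values: 7, 12 (2 points).
  x = 9: rhs = 7, matching y values: 8, 11 (2 points).
  x = 10: rhs = 0, matching y values: 0 (1 points).
  x = 11: rhs = 15, matching y values: none (0 points).
  x = 12: rhs = 1, matching y values: 1, 18 (2 points).
  x = 13: rhs = 2, matching y values: none (0 points).
  x = 14: rhs = 5, matching y values: 9, 10 (2 points).
  x = 15: rhs = 16, matching y values: 4, 15 (2 points).
  x = 16: rhs = 3, matching y values: none (0 points).
  x = 17: rhs = 10, matching y values: none (0 points).
  x = 18: rhs = 5, matching y values: 9, 10 (2 points).
Total affine count: 21.
Full point count |E(F_19)| = 21 + 1 = 22.
Hasse bound: |22 − (19+1)| = |2| = 2 ≤ 2√19 ≈ 8.7178 ✓.


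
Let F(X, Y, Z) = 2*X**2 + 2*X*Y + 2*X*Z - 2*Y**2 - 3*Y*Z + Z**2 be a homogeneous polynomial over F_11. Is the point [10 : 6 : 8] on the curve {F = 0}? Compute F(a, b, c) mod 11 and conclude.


F(10,6,8) ≡ 9 (mod 11); P is NOT on the curve.

Evaluate F(10, 6, 8) term-by-term (mod 11).
  2*X**2 ↦ 2·100·1·1 = 200
  2*X*Y ↦ 2·10·6·1 = 120
  2*X*Z ↦ 2·10·1·8 = 160
  -2*Y**2 ↦ -2·1·36·1 = -72
  -3*Y*Z ↦ -3·1·6·8 = -144
  Z**2 ↦ 1·1·1·64 = 64
Sum: F(10, 6, 8) = (200) + (120) + (160) + (-72) + (-144) + (64) = 328.
Reducing mod 11: 328 ≡ 9 (mod 11).
Since F(a, b, c) ≡ 9 ≠ 0 (mod 11), P does NOT lie on the curve.


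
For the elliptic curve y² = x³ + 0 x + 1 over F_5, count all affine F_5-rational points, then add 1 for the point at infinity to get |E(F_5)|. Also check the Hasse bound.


Affine points = {(0, 1), (0, 4), (2, 2), (2, 3), (4, 0)}; affine count = 5; |E(F_5)| = 6.

Discriminant check: Δ ∝ 4a³ + 27b² = 4·0³ + 27·1² = 4·0 + 27·1 ≡ 2 (mod 5). Nonzero ⇒ E is nonsingular.
For each x ∈ F_5, compute rhs = x³ + 0·x + 1 mod 5, then count y ∈ F_5 with y² ≡ rhs.
  x = 0: rhs = 1, matching y values: 1, 4 (2 points).
  x = 1: rhs = 2, matching y values: none (0 points).
  x = 2: rhs = 4, matching y values: 2, 3 (2 points).
  x = 3: rhs = 3, matching y values: none (0 points).
  x = 4: rhs = 0, matching y values: 0 (1 points).
Total affine count: 5.
Full point count |E(F_5)| = 5 + 1 = 6.
Hasse bound: |6 − (5+1)| = |0| = 0 ≤ 2√5 ≈ 4.4721 ✓.


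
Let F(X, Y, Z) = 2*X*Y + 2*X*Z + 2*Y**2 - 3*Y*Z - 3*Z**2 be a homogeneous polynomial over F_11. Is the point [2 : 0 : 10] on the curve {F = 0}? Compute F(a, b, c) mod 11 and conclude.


F(2,0,10) ≡ 4 (mod 11); P is NOT on the curve.

Evaluate F(2, 0, 10) term-by-term (mod 11).
  2*X*Y ↦ 2·2·0·1 = 0
  2*X*Z ↦ 2·2·1·10 = 40
  2*Y**2 ↦ 2·1·0·1 = 0
  -3*Y*Z ↦ -3·1·0·10 = 0
  -3*Z**2 ↦ -3·1·1·100 = -300
Sum: F(2, 0, 10) = (0) + (40) + (0) + (0) + (-300) = -260.
Reducing mod 11: -260 ≡ 4 (mod 11).
Since F(a, b, c) ≡ 4 ≠ 0 (mod 11), P does NOT lie on the curve.


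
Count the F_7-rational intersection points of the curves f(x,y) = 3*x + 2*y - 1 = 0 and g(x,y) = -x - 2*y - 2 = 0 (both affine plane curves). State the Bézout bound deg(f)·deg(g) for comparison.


Common zeros: {(5, 0)}; count = 1; Bézout bound = 1.

deg(f) = 1, deg(g) = 1, so Bézout bound = 1.
Scan x ∈ F_7. For each x, list the y ∈ F_7 with f(x, y) ≡ 0 and those with g(x, y) ≡ 0 (mod 7); the common zeros in that column are the intersection.
  x = 0: f ≡ 0 at y ∈ {4}; g ≡ 0 at y ∈ {6}; common: ∅.
  x = 1: f ≡ 0 at y ∈ {6}; g ≡ 0 at y ∈ {2}; common: ∅.
  x = 2: f ≡ 0 at y ∈ {1}; g ≡ 0 at y ∈ {5}; common: ∅.
  x = 3: f ≡ 0 at y ∈ {3}; g ≡ 0 at y ∈ {1}; common: ∅.
  x = 4: f ≡ 0 at y ∈ {5}; g ≡ 0 at y ∈ {4}; common: ∅.
  x = 5: f ≡ 0 at y ∈ {0}; g ≡ 0 at y ∈ {0}; common: {0}.
  x = 6: f ≡ 0 at y ∈ {2}; g ≡ 0 at y ∈ {3}; common: ∅.
Collecting: common zeros = {(5, 0)}, so the count is 1.
Comparison with the Bézout bound: 1 ≤ 1 = deg(f)·deg(g), as expected for curves with no common component (the bound is attained).


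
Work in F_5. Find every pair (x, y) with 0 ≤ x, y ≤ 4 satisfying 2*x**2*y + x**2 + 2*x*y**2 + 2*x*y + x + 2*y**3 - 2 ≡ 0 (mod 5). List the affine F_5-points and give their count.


Affine F_5-points: {(0, 1), (1, 0), (2, 2), (2, 3), (3, 0), (3, 3), (3, 4)}; count = 7.

For each of the 25 pairs (x, y) ∈ F_5², evaluate f(x, y) mod 5. Record the zeros.
  x = 0: [0↦3, 1↦0, 2↦4, 3↦2, 4↦1]  zeros at y ∈ {1}
  x = 1: [0↦0, 1↦3, 2↦2, 3↦4, 4↦1]  zeros at y ∈ {0}
  x = 2: [0↦4, 1↦2, 2↦0, 3↦0, 4↦4]  zeros at y ∈ {2, 3}
  x = 3: [0↦0, 1↦2, 2↦3, 3↦0, 4↦0]  zeros at y ∈ {0, 3, 4}
  x = 4: [0↦3, 1↦3, 2↦1, 3↦4, 4↦4]  zeros at y ∈ ∅
Collecting zeros: affine points = {(0, 1), (1, 0), (2, 2), (2, 3), (3, 0), (3, 3), (3, 4)}.
Total count |C(F_5)_aff| = 7.


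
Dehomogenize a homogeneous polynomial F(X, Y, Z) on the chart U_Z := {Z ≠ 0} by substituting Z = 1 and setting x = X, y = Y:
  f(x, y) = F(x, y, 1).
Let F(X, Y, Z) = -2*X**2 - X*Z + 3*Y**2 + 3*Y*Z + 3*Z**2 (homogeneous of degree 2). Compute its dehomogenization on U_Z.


f(x, y) = -2*x**2 - x + 3*y**2 + 3*y + 3

On U_Z we set Z = 1. Each monomial c·X^i·Y^j·Z^k in F becomes c·x^i·y^j·1^k = c·x^i·y^j.
Substituting Z = 1: F(X, Y, 1) = -2*x**2 - x + 3*y**2 + 3*y + 3.
Note: deg(f) ≤ deg(F) = 2; strict inequality happens when F is divisible by Z (lost terms).


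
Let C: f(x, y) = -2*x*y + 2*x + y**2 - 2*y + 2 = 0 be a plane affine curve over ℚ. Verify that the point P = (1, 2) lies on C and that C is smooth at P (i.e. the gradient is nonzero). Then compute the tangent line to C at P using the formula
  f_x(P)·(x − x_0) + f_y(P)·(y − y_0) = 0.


Tangent line at P: 2 - 2*x = 0.

Step 1: f(1, 2) = 0, so P lies on C.
Step 2: partial derivatives
  f_x(x, y) = 2 - 2*y, f_y(x, y) = -2*x + 2*y - 2.
  f_x(P) = -2, f_y(P) = 0 (gradient nonzero, so P is smooth).
Step 3: tangent line at P: -2·(x − 1) + 0·(y − 2) = 0.
Expanding: 2 - 2*x = 0.


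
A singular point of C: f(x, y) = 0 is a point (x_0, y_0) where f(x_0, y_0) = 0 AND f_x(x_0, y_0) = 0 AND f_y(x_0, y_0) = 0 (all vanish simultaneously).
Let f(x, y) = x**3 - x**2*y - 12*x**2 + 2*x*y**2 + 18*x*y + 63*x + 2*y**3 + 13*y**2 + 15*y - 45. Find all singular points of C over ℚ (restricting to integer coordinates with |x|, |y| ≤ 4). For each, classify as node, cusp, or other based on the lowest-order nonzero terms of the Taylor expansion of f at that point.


Singular points: {(3, -3)}; classification: cusp.

Compute partial derivatives:
  f_x = 3*x**2 - 2*x*y - 24*x + 2*y**2 + 18*y + 63.
  f_y = -x**2 + 4*x*y + 18*x + 6*y**2 + 26*y + 15.
Scan x_0 ∈ {−4, ..., 4}. For each x_0, f_y(x_0, y) is a polynomial in y; find its integer roots y ∈ {−4, ..., 4}, then test f_x and f at those candidates.
  x = -4: f_y(-4, y) = 6*y**2 + 10*y - 73; no integer root y with |y| ≤ 4.
  x = -3: f_y(-3, y) = 6*y**2 + 14*y - 48; no integer root y with |y| ≤ 4.
  x = -2: f_y(-2, y) = 6*y**2 + 18*y - 25; no integer root y with |y| ≤ 4.
  x = -1: f_y(-1, y) = 6*y**2 + 22*y - 4; no integer root y with |y| ≤ 4.
  x = 0: f_y(0, y) = 6*y**2 + 26*y + 15; no integer root y with |y| ≤ 4.
  x = 1: f_y(1, y) = 6*y**2 + 30*y + 32; no integer root y with |y| ≤ 4.
  x = 2: f_y(2, y) = 6*y**2 + 34*y + 47; no integer root y with |y| ≤ 4.
  x = 3: f_y(3, y) = 6*y**2 + 38*y + 60; vanishes at y ∈ {-3}. (3, -3): f_x = 0, f = 0 — SINGULAR.
  x = 4: f_y(4, y) = 6*y**2 + 42*y + 71; no integer root y with |y| ≤ 4.
Only singular point on the grid: (3, -3).
Classify: substitute x = 3 + u, y = -3 + v and expand: f = u**3 - u**2*v + 2*u*v**2 + 2*v**3 + v**2.
No constant or linear terms (consistent with a singular point). Quadratic part: v**2. Cubic part: u**3 - u**2*v + 2*u*v**2 + 2*v**3.
The quadratic part v**2 is a perfect square, so there is a single (double) tangent line v = 0, i.e. y = -3. Restricting the cubic part to that line (v = 0) leaves u**3 ≠ 0, so f is not divisible by v and the branch is v² ≈ -u**3 to lowest order — this is a cusp.
Classification: cusp.


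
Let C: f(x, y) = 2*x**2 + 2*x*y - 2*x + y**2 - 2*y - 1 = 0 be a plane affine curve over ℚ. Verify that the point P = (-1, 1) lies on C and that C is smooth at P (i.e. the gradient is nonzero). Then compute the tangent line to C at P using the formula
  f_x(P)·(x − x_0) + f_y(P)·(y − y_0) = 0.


Tangent line at P: -4*x - 2*y - 2 = 0.

Step 1: f(-1, 1) = 0, so P lies on C.
Step 2: partial derivatives
  f_x(x, y) = 4*x + 2*y - 2, f_y(x, y) = 2*x + 2*y - 2.
  f_x(P) = -4, f_y(P) = -2 (gradient nonzero, so P is smooth).
Step 3: tangent line at P: -4·(x − -1) + -2·(y − 1) = 0.
Expanding: -4*x - 2*y - 2 = 0.


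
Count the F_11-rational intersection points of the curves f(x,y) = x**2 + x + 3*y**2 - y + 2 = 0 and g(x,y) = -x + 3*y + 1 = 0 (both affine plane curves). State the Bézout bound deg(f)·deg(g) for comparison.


Common zeros: {(3, 8), (8, 6)}; count = 2; Bézout bound = 2.

deg(f) = 2, deg(g) = 1, so Bézout bound = 2.
Scan x ∈ F_11. For each x, list the y ∈ F_11 with f(x, y) ≡ 0 and those with g(x, y) ≡ 0 (mod 11); the common zeros in that column are the intersection.
  x = 0: f ≡ 0 at y ∈ ∅; g ≡ 0 at y ∈ {7}; common: ∅.
  x = 1: f ≡ 0 at y ∈ ∅; g ≡ 0 at y ∈ {0}; common: ∅.
  x = 2: f ≡ 0 at y ∈ {6, 9}; g ≡ 0 at y ∈ {4}; common: ∅.
  x = 3: f ≡ 0 at y ∈ {7, 8}; g ≡ 0 at y ∈ {8}; common: {8}.
  x = 4: f ≡ 0 at y ∈ {0, 4}; g ≡ 0 at y ∈ {1}; common: ∅.
  x = 5: f ≡ 0 at y ∈ ∅; g ≡ 0 at y ∈ {5}; common: ∅.
  x = 6: f ≡ 0 at y ∈ {0, 4}; g ≡ 0 at y ∈ {9}; common: ∅.
  x = 7: f ≡ 0 at y ∈ {7, 8}; g ≡ 0 at y ∈ {2}; common: ∅.
  x = 8: f ≡ 0 at y ∈ {6, 9}; g ≡ 0 at y ∈ {6}; common: {6}.
  x = 9: f ≡ 0 at y ∈ ∅; g ≡ 0 at y ∈ {10}; common: ∅.
  x = 10: f ≡ 0 at y ∈ ∅; g ≡ 0 at y ∈ {3}; common: ∅.
Collecting: common zeros = {(3, 8), (8, 6)}, so the count is 2.
Comparison with the Bézout bound: 2 ≤ 2 = deg(f)·deg(g), as expected for curves with no common component (the bound is attained).


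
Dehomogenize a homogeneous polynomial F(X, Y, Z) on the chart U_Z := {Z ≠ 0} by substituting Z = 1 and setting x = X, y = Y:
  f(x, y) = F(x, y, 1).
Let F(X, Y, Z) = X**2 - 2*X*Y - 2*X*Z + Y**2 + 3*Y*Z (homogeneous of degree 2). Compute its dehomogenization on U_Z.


f(x, y) = x**2 - 2*x*y - 2*x + y**2 + 3*y

On U_Z we set Z = 1. Each monomial c·X^i·Y^j·Z^k in F becomes c·x^i·y^j·1^k = c·x^i·y^j.
Substituting Z = 1: F(X, Y, 1) = x**2 - 2*x*y - 2*x + y**2 + 3*y.
Note: deg(f) ≤ deg(F) = 2; strict inequality happens when F is divisible by Z (lost terms).


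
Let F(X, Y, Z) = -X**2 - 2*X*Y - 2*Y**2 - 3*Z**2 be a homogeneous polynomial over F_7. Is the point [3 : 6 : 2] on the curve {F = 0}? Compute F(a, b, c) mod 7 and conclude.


F(3,6,2) ≡ 4 (mod 7); P is NOT on the curve.

Evaluate F(3, 6, 2) term-by-term (mod 7).
  -X**2 ↦ -1·9·1·1 = -9
  -2*X*Y ↦ -2·3·6·1 = -36
  -2*Y**2 ↦ -2·1·36·1 = -72
  -3*Z**2 ↦ -3·1·1·4 = -12
Sum: F(3, 6, 2) = (-9) + (-36) + (-72) + (-12) = -129.
Reducing mod 7: -129 ≡ 4 (mod 7).
Since F(a, b, c) ≡ 4 ≠ 0 (mod 7), P does NOT lie on the curve.


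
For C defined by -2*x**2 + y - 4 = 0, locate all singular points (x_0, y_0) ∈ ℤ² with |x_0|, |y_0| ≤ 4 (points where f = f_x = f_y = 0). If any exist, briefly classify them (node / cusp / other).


No singular points in the scanned grid; C is smooth there.

Compute partial derivatives:
  f_x = -4*x.
  f_y = 1.
f_y = 1 is a nonzero constant, so f_y never vanishes: no point (x, y) can satisfy f = f_x = f_y = 0. In particular no (x, y) ∈ {−4, ..., 4}² is singular; the curve is smooth.


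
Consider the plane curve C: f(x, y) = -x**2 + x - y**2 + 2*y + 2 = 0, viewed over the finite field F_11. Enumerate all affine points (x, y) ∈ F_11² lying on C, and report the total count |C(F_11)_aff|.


Affine F_11-points: {(0, 6), (0, 7), (1, 6), (1, 7), (2, 0), (2, 2), (5, 5), (5, 8), (7, 5), (7, 8), (10, 0), (10, 2)}; count = 12.

For each of the 121 pairs (x, y) ∈ F_11², evaluate f(x, y) mod 11. Record the zeros.
  x = 0: [0↦2, 1↦3, 2↦2, 3↦10, 4↦5, 5↦9, 6↦0, 7↦0, 8↦9, 9↦5, 10↦10]  zeros at y ∈ {6, 7}
  x = 1: [0↦2, 1↦3, 2↦2, 3↦10, 4↦5, 5↦9, 6↦0, 7↦0, 8↦9, 9↦5, 10↦10]  zeros at y ∈ {6, 7}
  x = 2: [0↦0, 1↦1, 2↦0, 3↦8, 4↦3, 5↦7, 6↦9, 7↦9, 8↦7, 9↦3, 10↦8]  zeros at y ∈ {0, 2}
  x = 3: [0↦7, 1↦8, 2↦7, 3↦4, 4↦10, 5↦3, 6↦5, 7↦5, 8↦3, 9↦10, 10↦4]  zeros at y ∈ ∅
  x = 4: [0↦1, 1↦2, 2↦1, 3↦9, 4↦4, 5↦8, 6↦10, 7↦10, 8↦8, 9↦4, 10↦9]  zeros at y ∈ ∅
  x = 5: [0↦4, 1↦5, 2↦4, 3↦1, 4↦7, 5↦0, 6↦2, 7↦2, 8↦0, 9↦7, 10↦1]  zeros at y ∈ {5, 8}
  x = 6: [0↦5, 1↦6, 2↦5, 3↦2, 4↦8, 5↦1, 6↦3, 7↦3, 8↦1, 9↦8, 10↦2]  zeros at y ∈ ∅
  x = 7: [0↦4, 1↦5, 2↦4, 3↦1, 4↦7, 5↦0, 6↦2, 7↦2, 8↦0, 9↦7, 10↦1]  zeros at y ∈ {5, 8}
  x = 8: [0↦1, 1↦2, 2↦1, 3↦9, 4↦4, 5↦8, 6↦10, 7↦10, 8↦8, 9↦4, 10↦9]  zeros at y ∈ ∅
  x = 9: [0↦7, 1↦8, 2↦7, 3↦4, 4↦10, 5↦3, 6↦5, 7↦5, 8↦3, 9↦10, 10↦4]  zeros at y ∈ ∅
  x = 10: [0↦0, 1↦1, 2↦0, 3↦8, 4↦3, 5↦7, 6↦9, 7↦9, 8↦7, 9↦3, 10↦8]  zeros at y ∈ {0, 2}
Collecting zeros: affine points = {(0, 6), (0, 7), (1, 6), (1, 7), (2, 0), (2, 2), (5, 5), (5, 8), (7, 5), (7, 8), (10, 0), (10, 2)}.
Total count |C(F_11)_aff| = 12.


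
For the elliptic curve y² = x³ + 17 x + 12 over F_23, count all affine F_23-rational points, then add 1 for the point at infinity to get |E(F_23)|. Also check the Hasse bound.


Affine points = {(0, 9), (0, 14), (2, 10), (2, 13), (4, 11), (4, 12), (6, 10), (6, 13), (8, 4), (8, 19), (10, 3), (10, 20), (11, 9), (11, 14), (12, 9), (12, 14), (14, 2), (14, 21), (15, 10), (15, 13), (17, 4), (17, 19), (18, 3), (18, 20), (19, 8), (19, 15), (20, 7), (20, 16), (21, 4), (21, 19)}; affine count = 30; |E(F_23)| = 31.

Discriminant check: Δ ∝ 4a³ + 27b² = 4·17³ + 27·12² = 4·4913 + 27·144 ≡ 11 (mod 23). Nonzero ⇒ E is nonsingular.
For each x ∈ F_23, compute rhs = x³ + 17·x + 12 mod 23, then count y ∈ F_23 with y² ≡ rhs.
  x = 0: rhs = 12, matching y values: 9, 14 (2 points).
  x = 1: rhs = 7, matching y values: none (0 points).
  x = 2: rhs = 8, matching y values: 10, 13 (2 points).
  x = 3: rhs = 21, matching y values: none (0 points).
  x = 4: rhs = 6, matching y values: 11, 12 (2 points).
  x = 5: rhs = 15, matching y values: none (0 points).
  x = 6: rhs = 8, matching y values: 10, 13 (2 points).
  x = 7: rhs = 14, matching y values: none (0 points).
  x = 8: rhs = 16, matching y values: 4, 19 (2 points).
  x = 9: rhs = 20, matching y values: none (0 points).
  x = 10: rhs = 9, matching y values: 3, 20 (2 points).
  x = 11: rhs = 12, matching y values: 9, 14 (2 points).
  x = 12: rhs = 12, matching y values: 9, 14 (2 points).
  x = 13: rhs = 15, matching y values: none (0 points).
  x = 14: rhs = 4, matching y values: 2, 21 (2 points).
  x = 15: rhs = 8, matching y values: 10, 13 (2 points).
  x = 16: rhs = 10, matching y values: none (0 points).
  x = 17: rhs = 16, matching y values: 4, 19 (2 points).
  x = 18: rhs = 9, matching y values: 3, 20 (2 points).
  x = 19: rhs = 18, matching y values: 8, 15 (2 points).
  x = 20: rhs = 3, matching y values: 7, 16 (2 points).
  x = 21: rhs = 16, matching y values: 4, 19 (2 points).
  x = 22: rhs = 17, matching y values: none (0 points).
Total affine count: 30.
Full point count |E(F_23)| = 30 + 1 = 31.
Hasse bound: |31 − (23+1)| = |7| = 7 ≤ 2√23 ≈ 9.5917 ✓.


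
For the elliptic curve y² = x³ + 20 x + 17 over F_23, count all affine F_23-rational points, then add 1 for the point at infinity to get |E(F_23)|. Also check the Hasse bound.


Affine points = {(3, 9), (3, 14), (4, 0), (5, 9), (5, 14), (6, 10), (6, 13), (9, 11), (9, 12), (11, 2), (11, 21), (13, 6), (13, 17), (15, 9), (15, 14), (17, 7), (17, 16)}; affine count = 17; |E(F_23)| = 18.

Discriminant check: Δ ∝ 4a³ + 27b² = 4·20³ + 27·17² = 4·8000 + 27·289 ≡ 13 (mod 23). Nonzero ⇒ E is nonsingular.
For each x ∈ F_23, compute rhs = x³ + 20·x + 17 mod 23, then count y ∈ F_23 with y² ≡ rhs.
  x = 0: rhs = 17, matching y values: none (0 points).
  x = 1: rhs = 15, matching y values: none (0 points).
  x = 2: rhs = 19, matching y values: none (0 points).
  x = 3: rhs = 12, matching y values: 9, 14 (2 points).
  x = 4: rhs = 0, matching y values: 0 (1 points).
  x = 5: rhs = 12, matching y values: 9, 14 (2 points).
  x = 6: rhs = 8, matching y values: 10, 13 (2 points).
  x = 7: rhs = 17, matching y values: none (0 points).
  x = 8: rhs = 22, matching y values: none (0 points).
  x = 9: rhs = 6, matching y values: 11, 12 (2 points).
  x = 10: rhs = 21, matching y values: none (0 points).
  x = 11: rhs = 4, matching y values: 2, 21 (2 points).
  x = 12: rhs = 7, matching y values: none (0 points).
  x = 13: rhs = 13, matching y values: 6, 17 (2 points).
  x = 14: rhs = 5, matching y values: none (0 points).
  x = 15: rhs = 12, matching y values: 9, 14 (2 points).
  x = 16: rhs = 17, matching y values: none (0 points).
  x = 17: rhs = 3, matching y values: 7, 16 (2 points).
  x = 18: rhs = 22, matching y values: none (0 points).
  x = 19: rhs = 11, matching y values: none (0 points).
  x = 20: rhs = 22, matching y values: none (0 points).
  x = 21: rhs = 15, matching y values: none (0 points).
  x = 22: rhs = 19, matching y values: none (0 points).
Total affine count: 17.
Full point count |E(F_23)| = 17 + 1 = 18.
Hasse bound: |18 − (23+1)| = |-6| = 6 ≤ 2√23 ≈ 9.5917 ✓.


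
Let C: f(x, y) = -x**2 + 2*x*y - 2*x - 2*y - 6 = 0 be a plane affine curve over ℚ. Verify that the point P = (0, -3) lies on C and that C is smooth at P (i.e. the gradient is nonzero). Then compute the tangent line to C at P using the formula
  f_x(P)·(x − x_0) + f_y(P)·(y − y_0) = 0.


Tangent line at P: -8*x - 2*y - 6 = 0.

Step 1: f(0, -3) = 0, so P lies on C.
Step 2: partial derivatives
  f_x(x, y) = -2*x + 2*y - 2, f_y(x, y) = 2*x - 2.
  f_x(P) = -8, f_y(P) = -2 (gradient nonzero, so P is smooth).
Step 3: tangent line at P: -8·(x − 0) + -2·(y − -3) = 0.
Expanding: -8*x - 2*y - 6 = 0.
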